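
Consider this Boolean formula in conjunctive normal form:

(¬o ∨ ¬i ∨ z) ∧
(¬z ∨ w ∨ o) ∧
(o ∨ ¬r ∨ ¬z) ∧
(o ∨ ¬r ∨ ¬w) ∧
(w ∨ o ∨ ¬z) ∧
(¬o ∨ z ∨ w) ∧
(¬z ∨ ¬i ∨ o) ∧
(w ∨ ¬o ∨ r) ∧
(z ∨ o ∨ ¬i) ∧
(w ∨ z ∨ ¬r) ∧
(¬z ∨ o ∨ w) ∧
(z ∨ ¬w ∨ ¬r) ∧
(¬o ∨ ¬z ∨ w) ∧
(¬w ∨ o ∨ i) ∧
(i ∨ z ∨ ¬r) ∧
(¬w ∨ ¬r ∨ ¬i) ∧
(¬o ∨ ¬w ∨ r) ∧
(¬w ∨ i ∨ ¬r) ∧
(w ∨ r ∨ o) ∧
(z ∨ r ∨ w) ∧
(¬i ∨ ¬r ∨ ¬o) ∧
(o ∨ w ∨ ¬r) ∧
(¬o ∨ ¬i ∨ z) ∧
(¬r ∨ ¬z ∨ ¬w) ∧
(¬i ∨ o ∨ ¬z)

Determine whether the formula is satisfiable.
No

No, the formula is not satisfiable.

No assignment of truth values to the variables can make all 25 clauses true simultaneously.

The formula is UNSAT (unsatisfiable).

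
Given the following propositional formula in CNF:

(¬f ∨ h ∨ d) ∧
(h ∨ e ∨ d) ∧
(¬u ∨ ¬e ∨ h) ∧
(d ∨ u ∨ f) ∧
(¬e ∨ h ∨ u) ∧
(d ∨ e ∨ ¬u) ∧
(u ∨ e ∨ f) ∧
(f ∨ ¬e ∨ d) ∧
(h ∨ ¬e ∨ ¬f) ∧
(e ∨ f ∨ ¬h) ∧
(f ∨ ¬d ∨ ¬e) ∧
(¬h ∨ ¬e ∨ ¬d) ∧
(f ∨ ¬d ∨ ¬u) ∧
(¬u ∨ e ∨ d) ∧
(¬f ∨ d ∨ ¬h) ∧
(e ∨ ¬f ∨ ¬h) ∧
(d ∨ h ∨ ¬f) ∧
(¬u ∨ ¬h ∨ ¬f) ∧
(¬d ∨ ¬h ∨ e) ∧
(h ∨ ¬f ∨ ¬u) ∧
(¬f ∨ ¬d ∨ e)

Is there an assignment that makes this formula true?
No

No, the formula is not satisfiable.

No assignment of truth values to the variables can make all 21 clauses true simultaneously.

The formula is UNSAT (unsatisfiable).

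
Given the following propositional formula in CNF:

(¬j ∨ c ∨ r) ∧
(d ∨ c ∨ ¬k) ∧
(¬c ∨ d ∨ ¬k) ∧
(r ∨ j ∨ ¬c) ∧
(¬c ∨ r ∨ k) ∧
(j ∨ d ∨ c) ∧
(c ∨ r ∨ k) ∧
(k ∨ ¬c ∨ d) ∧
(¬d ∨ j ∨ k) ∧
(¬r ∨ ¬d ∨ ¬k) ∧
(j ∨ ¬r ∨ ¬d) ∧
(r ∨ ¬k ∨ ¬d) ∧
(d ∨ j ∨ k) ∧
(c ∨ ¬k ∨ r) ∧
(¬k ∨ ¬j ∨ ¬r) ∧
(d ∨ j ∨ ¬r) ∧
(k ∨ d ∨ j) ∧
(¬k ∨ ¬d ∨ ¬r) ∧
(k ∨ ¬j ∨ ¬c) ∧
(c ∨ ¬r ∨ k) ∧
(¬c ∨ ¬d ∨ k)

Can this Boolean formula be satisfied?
No

No, the formula is not satisfiable.

No assignment of truth values to the variables can make all 21 clauses true simultaneously.

The formula is UNSAT (unsatisfiable).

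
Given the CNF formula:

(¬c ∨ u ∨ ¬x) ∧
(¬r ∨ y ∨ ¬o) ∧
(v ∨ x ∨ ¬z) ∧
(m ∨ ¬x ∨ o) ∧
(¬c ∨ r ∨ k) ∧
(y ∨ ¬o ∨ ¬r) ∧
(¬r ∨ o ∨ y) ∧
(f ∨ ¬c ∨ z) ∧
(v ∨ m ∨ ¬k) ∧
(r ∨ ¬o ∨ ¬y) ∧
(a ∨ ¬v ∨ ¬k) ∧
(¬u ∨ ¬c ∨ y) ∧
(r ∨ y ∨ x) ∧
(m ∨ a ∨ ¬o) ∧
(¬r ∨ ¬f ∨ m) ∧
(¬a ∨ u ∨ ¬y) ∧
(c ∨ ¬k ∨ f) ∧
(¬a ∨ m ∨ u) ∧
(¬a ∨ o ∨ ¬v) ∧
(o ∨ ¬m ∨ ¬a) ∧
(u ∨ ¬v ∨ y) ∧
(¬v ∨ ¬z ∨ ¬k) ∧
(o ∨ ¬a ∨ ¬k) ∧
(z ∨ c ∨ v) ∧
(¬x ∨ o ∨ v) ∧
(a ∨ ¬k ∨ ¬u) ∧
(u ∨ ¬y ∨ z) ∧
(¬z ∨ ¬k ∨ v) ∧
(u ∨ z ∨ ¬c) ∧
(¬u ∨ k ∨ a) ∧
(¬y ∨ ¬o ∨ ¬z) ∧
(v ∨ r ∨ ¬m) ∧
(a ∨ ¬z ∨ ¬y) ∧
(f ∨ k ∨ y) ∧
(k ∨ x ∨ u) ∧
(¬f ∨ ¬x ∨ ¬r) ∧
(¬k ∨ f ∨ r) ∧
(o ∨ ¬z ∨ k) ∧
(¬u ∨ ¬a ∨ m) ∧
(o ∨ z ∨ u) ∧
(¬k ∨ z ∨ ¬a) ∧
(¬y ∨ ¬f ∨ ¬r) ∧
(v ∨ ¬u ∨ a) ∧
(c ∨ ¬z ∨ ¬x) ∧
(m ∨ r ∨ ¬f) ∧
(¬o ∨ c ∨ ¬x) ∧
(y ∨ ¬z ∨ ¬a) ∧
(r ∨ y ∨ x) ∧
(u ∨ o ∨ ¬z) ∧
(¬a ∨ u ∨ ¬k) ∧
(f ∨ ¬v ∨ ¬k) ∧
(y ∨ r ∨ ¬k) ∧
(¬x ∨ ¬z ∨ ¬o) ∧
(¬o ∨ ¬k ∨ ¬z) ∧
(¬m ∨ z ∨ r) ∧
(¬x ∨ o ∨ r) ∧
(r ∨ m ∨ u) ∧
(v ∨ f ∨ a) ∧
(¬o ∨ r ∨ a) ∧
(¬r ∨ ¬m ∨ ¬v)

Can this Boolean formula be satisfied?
No

No, the formula is not satisfiable.

No assignment of truth values to the variables can make all 60 clauses true simultaneously.

The formula is UNSAT (unsatisfiable).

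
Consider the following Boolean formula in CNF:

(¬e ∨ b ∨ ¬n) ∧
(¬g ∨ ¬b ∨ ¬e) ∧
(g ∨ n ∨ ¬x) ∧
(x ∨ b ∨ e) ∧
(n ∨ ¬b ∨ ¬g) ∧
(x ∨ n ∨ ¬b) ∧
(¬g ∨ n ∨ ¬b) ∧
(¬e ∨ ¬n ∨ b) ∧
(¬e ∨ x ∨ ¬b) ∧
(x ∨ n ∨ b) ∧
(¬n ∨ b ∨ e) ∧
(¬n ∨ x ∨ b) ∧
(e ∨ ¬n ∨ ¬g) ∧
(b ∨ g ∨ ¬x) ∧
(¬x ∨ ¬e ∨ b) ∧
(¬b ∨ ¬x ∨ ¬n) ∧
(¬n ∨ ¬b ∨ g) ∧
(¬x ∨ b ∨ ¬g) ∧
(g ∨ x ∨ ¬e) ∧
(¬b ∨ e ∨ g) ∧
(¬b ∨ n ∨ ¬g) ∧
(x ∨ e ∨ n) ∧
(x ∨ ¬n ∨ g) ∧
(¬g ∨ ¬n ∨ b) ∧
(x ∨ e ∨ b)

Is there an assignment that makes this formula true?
No

No, the formula is not satisfiable.

No assignment of truth values to the variables can make all 25 clauses true simultaneously.

The formula is UNSAT (unsatisfiable).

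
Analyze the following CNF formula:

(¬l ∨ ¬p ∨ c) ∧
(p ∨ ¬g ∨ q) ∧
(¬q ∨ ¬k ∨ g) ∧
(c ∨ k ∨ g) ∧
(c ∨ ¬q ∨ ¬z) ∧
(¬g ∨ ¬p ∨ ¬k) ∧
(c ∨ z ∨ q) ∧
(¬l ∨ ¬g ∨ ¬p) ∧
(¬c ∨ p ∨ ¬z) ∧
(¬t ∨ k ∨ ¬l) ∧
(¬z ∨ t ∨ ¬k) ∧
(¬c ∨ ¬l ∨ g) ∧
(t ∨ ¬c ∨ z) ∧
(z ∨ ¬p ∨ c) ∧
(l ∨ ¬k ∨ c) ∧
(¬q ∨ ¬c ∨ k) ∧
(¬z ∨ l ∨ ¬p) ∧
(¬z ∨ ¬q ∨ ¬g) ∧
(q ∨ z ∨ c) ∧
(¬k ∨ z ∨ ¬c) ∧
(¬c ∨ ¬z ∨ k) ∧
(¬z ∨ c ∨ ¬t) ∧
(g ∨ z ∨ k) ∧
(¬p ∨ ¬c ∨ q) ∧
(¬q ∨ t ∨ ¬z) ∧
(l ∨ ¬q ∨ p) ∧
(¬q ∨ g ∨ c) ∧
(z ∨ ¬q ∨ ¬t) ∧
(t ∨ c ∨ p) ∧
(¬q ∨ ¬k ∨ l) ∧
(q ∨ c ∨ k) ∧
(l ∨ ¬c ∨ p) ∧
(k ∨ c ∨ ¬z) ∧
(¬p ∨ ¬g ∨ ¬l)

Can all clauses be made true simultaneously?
No

No, the formula is not satisfiable.

No assignment of truth values to the variables can make all 34 clauses true simultaneously.

The formula is UNSAT (unsatisfiable).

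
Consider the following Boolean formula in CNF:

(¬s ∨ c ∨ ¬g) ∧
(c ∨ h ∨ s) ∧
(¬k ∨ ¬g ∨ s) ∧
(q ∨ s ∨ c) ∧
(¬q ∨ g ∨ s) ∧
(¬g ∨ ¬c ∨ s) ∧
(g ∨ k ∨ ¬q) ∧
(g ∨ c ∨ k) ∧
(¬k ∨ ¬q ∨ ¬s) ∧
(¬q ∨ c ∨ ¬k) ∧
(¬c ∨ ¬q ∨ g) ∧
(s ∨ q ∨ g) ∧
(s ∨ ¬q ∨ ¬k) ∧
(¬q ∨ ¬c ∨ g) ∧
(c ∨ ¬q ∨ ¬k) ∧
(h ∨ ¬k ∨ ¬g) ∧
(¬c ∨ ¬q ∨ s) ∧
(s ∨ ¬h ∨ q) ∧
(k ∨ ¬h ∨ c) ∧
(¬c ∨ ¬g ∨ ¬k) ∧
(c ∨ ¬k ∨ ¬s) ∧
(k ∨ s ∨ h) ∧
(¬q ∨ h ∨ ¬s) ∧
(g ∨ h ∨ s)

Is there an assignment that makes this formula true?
Yes

Yes, the formula is satisfiable.

One satisfying assignment is: c=True, h=False, s=True, k=False, q=False, g=False

Verification: With this assignment, all 24 clauses evaluate to true.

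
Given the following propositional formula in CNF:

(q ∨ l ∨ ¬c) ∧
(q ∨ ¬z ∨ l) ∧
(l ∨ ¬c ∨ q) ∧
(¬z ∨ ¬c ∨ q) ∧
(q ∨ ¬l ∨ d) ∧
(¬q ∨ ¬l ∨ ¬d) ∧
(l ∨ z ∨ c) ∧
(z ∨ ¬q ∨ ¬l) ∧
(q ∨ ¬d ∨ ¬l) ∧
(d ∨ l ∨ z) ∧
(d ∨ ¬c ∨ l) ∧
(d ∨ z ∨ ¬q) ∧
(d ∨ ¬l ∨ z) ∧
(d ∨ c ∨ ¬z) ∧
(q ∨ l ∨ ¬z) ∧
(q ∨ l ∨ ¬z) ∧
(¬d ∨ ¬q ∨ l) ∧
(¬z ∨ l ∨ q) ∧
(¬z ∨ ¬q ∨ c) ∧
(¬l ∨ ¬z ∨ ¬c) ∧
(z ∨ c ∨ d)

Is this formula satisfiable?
No

No, the formula is not satisfiable.

No assignment of truth values to the variables can make all 21 clauses true simultaneously.

The formula is UNSAT (unsatisfiable).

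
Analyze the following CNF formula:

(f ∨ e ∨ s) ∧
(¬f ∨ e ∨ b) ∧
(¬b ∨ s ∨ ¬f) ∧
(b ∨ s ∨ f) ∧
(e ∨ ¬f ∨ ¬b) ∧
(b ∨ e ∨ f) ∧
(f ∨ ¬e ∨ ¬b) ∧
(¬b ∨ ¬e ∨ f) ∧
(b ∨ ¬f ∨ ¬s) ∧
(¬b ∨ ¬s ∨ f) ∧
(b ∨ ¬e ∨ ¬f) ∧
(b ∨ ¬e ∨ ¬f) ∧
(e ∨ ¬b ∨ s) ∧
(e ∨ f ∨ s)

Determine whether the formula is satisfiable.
Yes

Yes, the formula is satisfiable.

One satisfying assignment is: b=False, e=True, f=False, s=True

Verification: With this assignment, all 14 clauses evaluate to true.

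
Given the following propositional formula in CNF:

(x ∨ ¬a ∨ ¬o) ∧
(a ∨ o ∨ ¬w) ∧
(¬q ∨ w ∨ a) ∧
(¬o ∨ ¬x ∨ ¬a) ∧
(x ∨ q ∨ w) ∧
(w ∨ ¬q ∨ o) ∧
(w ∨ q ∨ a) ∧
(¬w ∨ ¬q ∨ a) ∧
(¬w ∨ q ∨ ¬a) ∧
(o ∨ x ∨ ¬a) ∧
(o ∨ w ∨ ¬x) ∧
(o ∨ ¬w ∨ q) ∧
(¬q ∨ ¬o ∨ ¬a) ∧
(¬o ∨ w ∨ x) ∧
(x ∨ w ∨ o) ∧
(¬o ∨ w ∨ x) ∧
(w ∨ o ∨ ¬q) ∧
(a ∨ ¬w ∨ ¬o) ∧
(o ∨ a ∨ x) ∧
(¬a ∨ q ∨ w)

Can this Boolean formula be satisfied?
Yes

Yes, the formula is satisfiable.

One satisfying assignment is: w=True, q=True, o=False, x=True, a=True

Verification: With this assignment, all 20 clauses evaluate to true.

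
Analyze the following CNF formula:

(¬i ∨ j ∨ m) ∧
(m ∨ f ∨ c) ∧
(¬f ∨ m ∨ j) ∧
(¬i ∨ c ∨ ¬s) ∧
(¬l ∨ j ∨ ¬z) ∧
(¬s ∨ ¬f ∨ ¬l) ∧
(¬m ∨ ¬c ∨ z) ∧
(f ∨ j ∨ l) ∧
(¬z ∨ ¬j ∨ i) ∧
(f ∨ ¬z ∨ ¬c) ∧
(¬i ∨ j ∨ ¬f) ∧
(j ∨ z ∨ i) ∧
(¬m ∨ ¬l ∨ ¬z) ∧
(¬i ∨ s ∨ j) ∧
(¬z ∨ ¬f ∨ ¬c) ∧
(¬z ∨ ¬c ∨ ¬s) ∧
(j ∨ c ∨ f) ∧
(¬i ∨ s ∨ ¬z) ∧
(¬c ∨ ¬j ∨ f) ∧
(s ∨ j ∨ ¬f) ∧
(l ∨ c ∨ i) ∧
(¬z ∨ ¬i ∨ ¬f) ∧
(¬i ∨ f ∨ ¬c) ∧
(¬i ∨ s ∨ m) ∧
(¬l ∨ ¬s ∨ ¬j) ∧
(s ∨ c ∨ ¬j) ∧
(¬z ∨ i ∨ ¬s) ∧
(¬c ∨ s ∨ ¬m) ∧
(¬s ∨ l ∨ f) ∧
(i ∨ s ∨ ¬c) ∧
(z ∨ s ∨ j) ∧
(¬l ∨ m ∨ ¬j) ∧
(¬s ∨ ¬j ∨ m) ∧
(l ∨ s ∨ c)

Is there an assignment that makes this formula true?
No

No, the formula is not satisfiable.

No assignment of truth values to the variables can make all 34 clauses true simultaneously.

The formula is UNSAT (unsatisfiable).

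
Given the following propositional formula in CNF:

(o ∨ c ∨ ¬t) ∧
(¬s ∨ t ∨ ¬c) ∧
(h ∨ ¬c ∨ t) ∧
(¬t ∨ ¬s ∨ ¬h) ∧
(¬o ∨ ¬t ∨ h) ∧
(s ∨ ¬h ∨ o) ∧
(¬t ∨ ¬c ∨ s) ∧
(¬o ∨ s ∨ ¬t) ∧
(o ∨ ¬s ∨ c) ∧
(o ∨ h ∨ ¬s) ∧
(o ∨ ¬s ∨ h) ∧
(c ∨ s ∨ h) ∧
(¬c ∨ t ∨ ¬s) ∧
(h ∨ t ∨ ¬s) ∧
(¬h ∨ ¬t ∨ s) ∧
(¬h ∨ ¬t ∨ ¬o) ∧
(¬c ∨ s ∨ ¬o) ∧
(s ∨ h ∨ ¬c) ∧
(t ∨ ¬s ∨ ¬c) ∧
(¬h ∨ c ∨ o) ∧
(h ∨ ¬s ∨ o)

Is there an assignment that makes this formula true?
Yes

Yes, the formula is satisfiable.

One satisfying assignment is: t=False, o=True, h=True, s=False, c=False

Verification: With this assignment, all 21 clauses evaluate to true.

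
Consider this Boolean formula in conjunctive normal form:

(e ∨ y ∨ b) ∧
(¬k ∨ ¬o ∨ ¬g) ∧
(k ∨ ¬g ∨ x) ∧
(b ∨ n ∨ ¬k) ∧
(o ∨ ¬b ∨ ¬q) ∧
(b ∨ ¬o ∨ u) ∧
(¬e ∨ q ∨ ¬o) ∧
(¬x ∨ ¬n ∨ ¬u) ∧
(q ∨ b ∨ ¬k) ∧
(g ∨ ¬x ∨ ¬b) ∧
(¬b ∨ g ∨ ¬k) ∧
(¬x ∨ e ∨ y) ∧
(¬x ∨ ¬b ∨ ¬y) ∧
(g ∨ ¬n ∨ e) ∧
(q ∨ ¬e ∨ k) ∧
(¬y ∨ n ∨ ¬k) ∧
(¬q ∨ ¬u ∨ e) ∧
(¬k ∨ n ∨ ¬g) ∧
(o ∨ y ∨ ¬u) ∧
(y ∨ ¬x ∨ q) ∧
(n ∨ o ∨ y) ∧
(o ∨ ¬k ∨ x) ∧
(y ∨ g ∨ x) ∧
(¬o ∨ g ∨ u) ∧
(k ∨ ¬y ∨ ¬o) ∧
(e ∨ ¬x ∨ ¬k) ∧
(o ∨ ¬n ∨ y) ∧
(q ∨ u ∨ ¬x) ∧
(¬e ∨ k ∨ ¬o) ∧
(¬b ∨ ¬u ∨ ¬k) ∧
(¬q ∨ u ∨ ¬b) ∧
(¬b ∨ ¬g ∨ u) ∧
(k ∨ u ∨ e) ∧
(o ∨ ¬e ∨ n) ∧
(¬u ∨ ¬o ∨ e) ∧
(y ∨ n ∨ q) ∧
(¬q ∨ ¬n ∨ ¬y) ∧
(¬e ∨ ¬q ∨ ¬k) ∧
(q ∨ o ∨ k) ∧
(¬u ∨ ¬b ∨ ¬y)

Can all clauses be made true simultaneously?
No

No, the formula is not satisfiable.

No assignment of truth values to the variables can make all 40 clauses true simultaneously.

The formula is UNSAT (unsatisfiable).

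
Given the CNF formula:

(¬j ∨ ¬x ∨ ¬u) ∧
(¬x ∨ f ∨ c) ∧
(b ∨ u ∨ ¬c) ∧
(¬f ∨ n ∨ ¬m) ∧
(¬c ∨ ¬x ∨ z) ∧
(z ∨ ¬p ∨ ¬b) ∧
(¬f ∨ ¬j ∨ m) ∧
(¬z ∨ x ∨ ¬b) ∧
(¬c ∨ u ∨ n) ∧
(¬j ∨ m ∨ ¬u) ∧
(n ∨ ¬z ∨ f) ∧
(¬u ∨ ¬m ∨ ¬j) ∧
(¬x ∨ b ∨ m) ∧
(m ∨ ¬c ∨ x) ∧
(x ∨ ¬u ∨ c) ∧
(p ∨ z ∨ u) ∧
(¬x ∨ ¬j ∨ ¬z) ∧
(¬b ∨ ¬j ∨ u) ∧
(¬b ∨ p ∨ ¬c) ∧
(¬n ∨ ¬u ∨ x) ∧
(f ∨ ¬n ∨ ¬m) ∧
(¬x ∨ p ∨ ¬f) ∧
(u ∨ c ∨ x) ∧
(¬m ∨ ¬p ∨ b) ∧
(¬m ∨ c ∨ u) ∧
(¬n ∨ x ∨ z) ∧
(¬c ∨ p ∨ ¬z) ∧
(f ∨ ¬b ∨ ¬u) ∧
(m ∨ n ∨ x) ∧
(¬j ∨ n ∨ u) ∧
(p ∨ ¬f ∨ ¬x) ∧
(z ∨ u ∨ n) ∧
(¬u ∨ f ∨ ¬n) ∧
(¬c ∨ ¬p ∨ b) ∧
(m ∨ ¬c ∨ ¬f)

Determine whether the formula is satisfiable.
Yes

Yes, the formula is satisfiable.

One satisfying assignment is: j=False, p=False, m=True, u=True, n=False, x=False, f=False, b=False, z=False, c=True

Verification: With this assignment, all 35 clauses evaluate to true.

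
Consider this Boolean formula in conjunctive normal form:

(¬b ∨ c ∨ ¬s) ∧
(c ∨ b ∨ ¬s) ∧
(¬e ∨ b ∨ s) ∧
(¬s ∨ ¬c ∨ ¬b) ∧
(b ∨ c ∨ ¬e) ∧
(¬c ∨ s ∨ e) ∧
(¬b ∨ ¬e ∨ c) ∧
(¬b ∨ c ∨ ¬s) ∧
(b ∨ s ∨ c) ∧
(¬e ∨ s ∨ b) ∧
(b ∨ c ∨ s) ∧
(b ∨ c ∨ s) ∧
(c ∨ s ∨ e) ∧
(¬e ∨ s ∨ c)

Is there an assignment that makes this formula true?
Yes

Yes, the formula is satisfiable.

One satisfying assignment is: c=True, b=False, e=False, s=True

Verification: With this assignment, all 14 clauses evaluate to true.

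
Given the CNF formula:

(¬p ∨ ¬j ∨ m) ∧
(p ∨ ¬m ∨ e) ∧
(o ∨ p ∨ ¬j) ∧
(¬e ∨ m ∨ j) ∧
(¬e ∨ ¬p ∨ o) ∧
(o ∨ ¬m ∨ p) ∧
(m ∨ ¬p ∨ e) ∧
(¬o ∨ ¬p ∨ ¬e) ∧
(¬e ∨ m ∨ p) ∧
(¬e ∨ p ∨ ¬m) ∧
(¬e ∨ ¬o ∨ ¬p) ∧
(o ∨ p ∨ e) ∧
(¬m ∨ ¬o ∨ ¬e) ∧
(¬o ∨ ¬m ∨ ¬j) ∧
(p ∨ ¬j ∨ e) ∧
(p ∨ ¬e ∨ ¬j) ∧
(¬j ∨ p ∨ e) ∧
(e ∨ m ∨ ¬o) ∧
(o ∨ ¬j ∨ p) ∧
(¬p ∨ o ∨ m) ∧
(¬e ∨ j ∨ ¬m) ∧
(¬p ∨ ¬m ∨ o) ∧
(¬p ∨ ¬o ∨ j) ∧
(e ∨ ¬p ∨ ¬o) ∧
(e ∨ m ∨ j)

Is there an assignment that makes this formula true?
No

No, the formula is not satisfiable.

No assignment of truth values to the variables can make all 25 clauses true simultaneously.

The formula is UNSAT (unsatisfiable).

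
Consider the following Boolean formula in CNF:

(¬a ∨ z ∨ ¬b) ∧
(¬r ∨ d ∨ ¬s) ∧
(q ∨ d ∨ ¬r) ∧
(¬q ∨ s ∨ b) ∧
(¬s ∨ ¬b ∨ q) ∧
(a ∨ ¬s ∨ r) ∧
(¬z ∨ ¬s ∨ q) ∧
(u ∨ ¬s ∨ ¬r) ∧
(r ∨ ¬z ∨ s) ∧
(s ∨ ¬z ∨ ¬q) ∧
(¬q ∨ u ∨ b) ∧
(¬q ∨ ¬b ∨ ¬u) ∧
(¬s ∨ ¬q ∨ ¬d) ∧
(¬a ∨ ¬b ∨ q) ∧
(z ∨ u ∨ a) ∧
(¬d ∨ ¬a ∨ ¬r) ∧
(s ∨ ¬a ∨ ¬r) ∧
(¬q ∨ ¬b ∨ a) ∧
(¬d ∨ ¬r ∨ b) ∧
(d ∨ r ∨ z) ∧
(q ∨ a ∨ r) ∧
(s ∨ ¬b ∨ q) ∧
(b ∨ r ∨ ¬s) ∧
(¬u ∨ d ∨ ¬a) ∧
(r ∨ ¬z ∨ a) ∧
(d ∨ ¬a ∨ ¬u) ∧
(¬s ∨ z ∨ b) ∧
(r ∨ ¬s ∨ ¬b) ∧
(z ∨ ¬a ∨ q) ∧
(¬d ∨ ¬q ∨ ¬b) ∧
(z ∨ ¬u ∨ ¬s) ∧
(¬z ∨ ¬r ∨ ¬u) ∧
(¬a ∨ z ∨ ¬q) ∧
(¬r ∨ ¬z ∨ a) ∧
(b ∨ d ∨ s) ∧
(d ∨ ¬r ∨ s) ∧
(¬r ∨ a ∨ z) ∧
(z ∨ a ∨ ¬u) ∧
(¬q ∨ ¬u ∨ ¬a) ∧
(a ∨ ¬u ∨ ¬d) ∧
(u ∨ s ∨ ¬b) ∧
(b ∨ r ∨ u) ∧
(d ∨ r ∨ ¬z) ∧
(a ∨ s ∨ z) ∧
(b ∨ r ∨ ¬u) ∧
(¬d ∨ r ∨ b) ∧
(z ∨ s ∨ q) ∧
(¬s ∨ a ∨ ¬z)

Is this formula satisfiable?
No

No, the formula is not satisfiable.

No assignment of truth values to the variables can make all 48 clauses true simultaneously.

The formula is UNSAT (unsatisfiable).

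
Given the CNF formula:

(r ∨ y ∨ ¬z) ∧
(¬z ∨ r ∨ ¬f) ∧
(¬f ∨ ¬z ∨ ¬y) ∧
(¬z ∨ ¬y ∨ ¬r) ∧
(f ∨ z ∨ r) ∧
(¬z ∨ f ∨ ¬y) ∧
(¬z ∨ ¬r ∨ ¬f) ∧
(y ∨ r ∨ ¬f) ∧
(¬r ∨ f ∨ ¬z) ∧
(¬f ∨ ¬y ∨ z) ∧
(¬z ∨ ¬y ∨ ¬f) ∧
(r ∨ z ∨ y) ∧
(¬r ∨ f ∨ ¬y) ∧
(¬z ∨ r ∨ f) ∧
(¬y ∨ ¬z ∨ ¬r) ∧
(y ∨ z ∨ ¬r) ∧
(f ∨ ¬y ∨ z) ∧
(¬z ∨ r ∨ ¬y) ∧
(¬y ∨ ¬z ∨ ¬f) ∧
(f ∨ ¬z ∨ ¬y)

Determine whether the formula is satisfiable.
No

No, the formula is not satisfiable.

No assignment of truth values to the variables can make all 20 clauses true simultaneously.

The formula is UNSAT (unsatisfiable).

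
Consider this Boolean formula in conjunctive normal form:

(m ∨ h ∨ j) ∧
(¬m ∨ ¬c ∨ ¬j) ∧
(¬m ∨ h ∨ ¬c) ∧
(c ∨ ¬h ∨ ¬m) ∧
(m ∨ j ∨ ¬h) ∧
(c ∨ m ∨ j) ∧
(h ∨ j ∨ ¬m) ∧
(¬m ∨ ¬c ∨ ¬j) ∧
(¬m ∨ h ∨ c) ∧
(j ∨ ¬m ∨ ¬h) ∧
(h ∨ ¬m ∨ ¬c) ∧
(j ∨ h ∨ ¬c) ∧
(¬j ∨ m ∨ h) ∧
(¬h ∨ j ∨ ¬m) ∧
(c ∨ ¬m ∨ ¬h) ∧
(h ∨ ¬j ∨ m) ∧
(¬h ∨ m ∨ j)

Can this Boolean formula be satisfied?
Yes

Yes, the formula is satisfiable.

One satisfying assignment is: j=True, h=True, c=False, m=False

Verification: With this assignment, all 17 clauses evaluate to true.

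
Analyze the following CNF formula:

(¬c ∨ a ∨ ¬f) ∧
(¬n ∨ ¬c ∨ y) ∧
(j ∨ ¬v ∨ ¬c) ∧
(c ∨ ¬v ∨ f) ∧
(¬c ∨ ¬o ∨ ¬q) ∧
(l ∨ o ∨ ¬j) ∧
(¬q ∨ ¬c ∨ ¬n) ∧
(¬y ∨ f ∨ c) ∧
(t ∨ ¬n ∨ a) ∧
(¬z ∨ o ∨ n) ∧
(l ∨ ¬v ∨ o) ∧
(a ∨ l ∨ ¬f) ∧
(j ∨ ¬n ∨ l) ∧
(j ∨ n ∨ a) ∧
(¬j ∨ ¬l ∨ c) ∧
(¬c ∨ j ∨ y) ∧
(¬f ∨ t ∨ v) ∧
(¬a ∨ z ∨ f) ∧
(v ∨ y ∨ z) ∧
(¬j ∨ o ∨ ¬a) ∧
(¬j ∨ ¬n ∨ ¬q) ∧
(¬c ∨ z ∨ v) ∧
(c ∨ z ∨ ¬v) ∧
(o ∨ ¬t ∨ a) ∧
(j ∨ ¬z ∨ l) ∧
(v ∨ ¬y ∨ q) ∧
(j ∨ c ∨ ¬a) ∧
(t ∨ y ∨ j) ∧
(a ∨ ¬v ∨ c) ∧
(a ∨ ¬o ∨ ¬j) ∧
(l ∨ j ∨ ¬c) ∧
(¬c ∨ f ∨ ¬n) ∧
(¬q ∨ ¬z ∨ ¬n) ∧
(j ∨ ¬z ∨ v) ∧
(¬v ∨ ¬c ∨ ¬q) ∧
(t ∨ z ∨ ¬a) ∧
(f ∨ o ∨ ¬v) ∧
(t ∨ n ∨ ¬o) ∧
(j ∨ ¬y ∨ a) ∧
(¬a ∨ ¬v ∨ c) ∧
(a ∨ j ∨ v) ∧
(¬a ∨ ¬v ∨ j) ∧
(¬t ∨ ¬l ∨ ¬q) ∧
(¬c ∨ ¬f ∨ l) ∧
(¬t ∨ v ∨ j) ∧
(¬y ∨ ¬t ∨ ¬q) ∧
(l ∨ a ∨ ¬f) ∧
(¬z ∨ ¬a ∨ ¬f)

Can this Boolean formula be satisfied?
Yes

Yes, the formula is satisfiable.

One satisfying assignment is: j=True, n=False, l=False, q=False, a=True, o=True, v=False, y=False, z=True, c=True, t=True, f=False

Verification: With this assignment, all 48 clauses evaluate to true.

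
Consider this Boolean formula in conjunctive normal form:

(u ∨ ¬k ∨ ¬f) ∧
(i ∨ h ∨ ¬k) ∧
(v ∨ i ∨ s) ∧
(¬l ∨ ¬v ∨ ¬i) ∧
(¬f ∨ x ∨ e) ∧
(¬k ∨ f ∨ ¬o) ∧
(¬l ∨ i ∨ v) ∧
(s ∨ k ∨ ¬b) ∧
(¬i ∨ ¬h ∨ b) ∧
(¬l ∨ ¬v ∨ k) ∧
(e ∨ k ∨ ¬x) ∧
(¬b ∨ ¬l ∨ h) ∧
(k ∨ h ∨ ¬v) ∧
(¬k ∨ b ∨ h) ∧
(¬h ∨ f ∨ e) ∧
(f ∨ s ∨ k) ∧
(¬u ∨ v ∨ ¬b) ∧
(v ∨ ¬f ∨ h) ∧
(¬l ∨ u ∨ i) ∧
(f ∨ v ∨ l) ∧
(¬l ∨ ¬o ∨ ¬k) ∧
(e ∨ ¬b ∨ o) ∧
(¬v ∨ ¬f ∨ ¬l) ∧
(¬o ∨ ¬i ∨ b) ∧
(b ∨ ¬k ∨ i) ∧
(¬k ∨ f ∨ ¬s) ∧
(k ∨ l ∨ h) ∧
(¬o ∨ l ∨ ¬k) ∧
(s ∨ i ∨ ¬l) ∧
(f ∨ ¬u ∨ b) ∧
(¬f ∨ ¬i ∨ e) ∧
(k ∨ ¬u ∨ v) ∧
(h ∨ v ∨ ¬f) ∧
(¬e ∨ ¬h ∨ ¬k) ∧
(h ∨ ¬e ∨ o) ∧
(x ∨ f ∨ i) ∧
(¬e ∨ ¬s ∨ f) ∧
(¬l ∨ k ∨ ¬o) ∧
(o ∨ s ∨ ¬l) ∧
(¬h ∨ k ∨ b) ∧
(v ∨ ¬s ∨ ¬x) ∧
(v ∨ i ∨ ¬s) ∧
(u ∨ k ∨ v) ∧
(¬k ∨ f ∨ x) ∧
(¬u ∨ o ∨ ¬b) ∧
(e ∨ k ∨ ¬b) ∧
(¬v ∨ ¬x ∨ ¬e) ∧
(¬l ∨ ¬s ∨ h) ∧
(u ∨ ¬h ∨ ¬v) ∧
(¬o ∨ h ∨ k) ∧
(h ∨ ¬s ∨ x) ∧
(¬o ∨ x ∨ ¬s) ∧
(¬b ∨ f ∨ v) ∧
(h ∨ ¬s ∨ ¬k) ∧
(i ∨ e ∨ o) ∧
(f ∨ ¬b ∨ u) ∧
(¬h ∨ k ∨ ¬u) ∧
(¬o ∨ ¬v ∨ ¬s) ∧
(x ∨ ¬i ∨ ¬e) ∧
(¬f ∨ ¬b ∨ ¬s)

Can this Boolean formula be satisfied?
No

No, the formula is not satisfiable.

No assignment of truth values to the variables can make all 60 clauses true simultaneously.

The formula is UNSAT (unsatisfiable).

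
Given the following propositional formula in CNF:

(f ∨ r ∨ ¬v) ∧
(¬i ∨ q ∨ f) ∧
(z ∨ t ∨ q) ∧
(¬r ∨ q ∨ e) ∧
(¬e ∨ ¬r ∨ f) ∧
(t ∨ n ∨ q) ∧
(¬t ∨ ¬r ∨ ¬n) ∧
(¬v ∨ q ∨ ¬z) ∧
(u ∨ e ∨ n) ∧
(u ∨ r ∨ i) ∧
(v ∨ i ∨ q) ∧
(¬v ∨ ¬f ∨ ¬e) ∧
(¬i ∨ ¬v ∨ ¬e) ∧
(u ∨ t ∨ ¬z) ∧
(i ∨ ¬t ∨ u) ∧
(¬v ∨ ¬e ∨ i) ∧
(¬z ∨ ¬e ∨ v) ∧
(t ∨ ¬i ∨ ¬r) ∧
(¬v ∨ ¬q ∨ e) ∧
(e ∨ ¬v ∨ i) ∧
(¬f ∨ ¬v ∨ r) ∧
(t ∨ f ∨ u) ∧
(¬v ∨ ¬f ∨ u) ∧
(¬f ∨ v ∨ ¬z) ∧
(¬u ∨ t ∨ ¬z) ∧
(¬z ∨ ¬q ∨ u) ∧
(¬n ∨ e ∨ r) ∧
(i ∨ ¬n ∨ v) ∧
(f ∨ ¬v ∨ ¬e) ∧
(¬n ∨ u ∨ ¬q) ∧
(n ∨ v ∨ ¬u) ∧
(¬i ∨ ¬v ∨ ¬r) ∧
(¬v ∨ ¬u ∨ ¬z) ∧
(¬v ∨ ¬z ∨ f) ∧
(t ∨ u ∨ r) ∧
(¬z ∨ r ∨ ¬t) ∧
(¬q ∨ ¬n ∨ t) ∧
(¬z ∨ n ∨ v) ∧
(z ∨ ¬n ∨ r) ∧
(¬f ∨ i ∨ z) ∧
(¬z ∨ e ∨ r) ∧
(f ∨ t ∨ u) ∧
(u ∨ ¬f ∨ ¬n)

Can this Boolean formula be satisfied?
Yes

Yes, the formula is satisfiable.

One satisfying assignment is: n=False, t=True, f=True, q=False, v=False, r=False, i=True, z=False, u=False, e=True

Verification: With this assignment, all 43 clauses evaluate to true.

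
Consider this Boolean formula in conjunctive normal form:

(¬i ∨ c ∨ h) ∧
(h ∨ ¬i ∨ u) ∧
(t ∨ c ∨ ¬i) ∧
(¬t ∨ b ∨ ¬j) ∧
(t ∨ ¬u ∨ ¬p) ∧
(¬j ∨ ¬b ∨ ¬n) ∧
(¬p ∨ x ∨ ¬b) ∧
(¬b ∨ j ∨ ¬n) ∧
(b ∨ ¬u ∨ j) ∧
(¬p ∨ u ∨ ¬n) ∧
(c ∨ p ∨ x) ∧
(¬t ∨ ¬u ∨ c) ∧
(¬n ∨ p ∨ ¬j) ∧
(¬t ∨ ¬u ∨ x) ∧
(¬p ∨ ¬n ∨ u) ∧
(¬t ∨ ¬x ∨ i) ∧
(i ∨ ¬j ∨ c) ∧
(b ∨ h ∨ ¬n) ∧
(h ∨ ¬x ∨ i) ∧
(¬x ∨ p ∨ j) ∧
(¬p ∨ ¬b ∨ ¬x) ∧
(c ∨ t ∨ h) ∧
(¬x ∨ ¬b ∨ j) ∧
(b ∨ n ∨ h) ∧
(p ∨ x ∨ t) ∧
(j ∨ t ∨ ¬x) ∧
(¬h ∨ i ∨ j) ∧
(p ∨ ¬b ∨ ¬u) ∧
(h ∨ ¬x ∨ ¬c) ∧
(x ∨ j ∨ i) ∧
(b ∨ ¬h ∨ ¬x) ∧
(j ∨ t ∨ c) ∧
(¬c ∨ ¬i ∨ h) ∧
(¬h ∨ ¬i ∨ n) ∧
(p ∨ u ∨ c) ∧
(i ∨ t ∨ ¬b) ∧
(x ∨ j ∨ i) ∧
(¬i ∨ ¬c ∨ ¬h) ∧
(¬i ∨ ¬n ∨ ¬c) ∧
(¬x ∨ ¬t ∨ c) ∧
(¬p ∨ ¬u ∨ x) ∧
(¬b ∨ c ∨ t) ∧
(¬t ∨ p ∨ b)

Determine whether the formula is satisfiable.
Yes

Yes, the formula is satisfiable.

One satisfying assignment is: u=False, i=False, n=False, t=True, p=False, j=True, b=True, h=True, x=False, c=True

Verification: With this assignment, all 43 clauses evaluate to true.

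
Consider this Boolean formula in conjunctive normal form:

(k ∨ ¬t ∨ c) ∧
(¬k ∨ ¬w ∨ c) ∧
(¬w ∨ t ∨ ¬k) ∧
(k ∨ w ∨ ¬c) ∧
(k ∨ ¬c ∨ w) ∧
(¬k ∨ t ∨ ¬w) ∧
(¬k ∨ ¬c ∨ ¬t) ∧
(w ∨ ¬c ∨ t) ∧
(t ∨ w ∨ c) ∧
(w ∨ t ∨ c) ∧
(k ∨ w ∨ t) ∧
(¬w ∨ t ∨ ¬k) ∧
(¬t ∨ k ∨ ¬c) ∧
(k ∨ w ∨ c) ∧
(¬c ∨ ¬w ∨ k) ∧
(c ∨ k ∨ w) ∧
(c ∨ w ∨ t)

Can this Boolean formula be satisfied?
Yes

Yes, the formula is satisfiable.

One satisfying assignment is: t=True, k=True, c=False, w=False

Verification: With this assignment, all 17 clauses evaluate to true.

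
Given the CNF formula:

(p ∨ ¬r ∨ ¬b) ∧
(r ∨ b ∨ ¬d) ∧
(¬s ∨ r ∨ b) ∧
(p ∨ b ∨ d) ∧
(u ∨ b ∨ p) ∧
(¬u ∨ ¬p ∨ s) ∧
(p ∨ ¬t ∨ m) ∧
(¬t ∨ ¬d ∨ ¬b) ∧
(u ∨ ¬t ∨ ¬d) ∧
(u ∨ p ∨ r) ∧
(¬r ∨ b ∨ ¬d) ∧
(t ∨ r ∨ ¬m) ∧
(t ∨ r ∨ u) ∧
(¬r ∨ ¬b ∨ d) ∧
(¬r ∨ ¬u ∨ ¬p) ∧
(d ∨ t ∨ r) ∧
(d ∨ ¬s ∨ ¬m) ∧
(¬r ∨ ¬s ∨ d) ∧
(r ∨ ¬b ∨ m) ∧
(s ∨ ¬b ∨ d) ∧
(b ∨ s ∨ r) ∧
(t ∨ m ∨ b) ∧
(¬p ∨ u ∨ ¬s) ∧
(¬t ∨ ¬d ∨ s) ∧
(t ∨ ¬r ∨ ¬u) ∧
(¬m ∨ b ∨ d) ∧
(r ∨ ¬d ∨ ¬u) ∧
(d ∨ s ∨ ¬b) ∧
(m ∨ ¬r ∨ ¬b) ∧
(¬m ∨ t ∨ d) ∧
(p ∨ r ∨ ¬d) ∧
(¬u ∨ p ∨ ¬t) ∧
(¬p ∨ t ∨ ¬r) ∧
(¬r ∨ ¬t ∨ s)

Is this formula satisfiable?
No

No, the formula is not satisfiable.

No assignment of truth values to the variables can make all 34 clauses true simultaneously.

The formula is UNSAT (unsatisfiable).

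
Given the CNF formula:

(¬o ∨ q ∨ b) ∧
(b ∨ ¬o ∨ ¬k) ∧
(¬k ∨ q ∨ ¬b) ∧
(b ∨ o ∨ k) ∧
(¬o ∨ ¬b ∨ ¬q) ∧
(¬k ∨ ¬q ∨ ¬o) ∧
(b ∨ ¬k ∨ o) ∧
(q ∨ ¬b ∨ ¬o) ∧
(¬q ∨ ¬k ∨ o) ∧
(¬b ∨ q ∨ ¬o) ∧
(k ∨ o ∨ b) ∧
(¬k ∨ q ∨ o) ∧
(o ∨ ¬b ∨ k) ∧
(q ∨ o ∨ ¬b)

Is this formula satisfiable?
Yes

Yes, the formula is satisfiable.

One satisfying assignment is: b=False, q=True, k=False, o=True

Verification: With this assignment, all 14 clauses evaluate to true.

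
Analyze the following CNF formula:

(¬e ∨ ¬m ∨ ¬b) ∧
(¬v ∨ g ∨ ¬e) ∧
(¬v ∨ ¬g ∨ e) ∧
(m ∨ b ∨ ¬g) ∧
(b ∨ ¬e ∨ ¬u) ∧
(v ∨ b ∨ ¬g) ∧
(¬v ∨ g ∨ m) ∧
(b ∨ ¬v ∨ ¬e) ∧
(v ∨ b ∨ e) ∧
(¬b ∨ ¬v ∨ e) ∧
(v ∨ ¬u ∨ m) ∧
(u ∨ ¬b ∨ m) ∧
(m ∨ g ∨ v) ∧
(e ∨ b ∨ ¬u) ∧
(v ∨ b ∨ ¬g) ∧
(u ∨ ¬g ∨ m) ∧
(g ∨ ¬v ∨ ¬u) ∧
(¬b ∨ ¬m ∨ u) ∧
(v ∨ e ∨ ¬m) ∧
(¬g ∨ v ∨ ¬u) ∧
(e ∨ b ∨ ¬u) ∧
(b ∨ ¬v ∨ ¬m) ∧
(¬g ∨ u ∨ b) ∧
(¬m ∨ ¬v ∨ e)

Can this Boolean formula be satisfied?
Yes

Yes, the formula is satisfiable.

One satisfying assignment is: g=False, b=False, u=False, e=True, m=True, v=False

Verification: With this assignment, all 24 clauses evaluate to true.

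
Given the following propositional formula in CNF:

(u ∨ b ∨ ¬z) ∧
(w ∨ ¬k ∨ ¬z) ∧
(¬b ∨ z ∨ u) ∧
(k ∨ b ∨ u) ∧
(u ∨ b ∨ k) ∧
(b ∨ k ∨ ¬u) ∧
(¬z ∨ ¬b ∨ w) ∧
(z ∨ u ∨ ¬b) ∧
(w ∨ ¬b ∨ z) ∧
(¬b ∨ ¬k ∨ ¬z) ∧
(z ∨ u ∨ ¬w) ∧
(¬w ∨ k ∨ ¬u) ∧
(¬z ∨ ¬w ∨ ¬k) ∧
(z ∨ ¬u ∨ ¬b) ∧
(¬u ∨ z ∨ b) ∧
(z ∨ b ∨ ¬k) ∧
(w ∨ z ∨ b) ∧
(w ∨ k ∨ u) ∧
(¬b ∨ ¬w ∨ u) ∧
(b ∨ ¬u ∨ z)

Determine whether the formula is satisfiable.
No

No, the formula is not satisfiable.

No assignment of truth values to the variables can make all 20 clauses true simultaneously.

The formula is UNSAT (unsatisfiable).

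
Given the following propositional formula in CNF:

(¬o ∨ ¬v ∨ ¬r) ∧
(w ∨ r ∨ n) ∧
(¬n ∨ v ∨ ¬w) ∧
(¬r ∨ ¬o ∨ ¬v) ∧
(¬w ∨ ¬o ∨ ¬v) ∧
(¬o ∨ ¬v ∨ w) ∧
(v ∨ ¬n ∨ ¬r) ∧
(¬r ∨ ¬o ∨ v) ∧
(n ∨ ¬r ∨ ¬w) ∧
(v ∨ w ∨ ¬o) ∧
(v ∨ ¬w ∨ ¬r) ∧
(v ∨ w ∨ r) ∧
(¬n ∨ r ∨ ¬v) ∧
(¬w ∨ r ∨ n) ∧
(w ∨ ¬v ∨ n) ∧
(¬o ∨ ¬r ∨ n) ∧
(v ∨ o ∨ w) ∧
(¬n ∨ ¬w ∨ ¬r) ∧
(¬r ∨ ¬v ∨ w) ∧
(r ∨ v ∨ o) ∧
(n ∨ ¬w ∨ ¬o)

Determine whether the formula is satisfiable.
No

No, the formula is not satisfiable.

No assignment of truth values to the variables can make all 21 clauses true simultaneously.

The formula is UNSAT (unsatisfiable).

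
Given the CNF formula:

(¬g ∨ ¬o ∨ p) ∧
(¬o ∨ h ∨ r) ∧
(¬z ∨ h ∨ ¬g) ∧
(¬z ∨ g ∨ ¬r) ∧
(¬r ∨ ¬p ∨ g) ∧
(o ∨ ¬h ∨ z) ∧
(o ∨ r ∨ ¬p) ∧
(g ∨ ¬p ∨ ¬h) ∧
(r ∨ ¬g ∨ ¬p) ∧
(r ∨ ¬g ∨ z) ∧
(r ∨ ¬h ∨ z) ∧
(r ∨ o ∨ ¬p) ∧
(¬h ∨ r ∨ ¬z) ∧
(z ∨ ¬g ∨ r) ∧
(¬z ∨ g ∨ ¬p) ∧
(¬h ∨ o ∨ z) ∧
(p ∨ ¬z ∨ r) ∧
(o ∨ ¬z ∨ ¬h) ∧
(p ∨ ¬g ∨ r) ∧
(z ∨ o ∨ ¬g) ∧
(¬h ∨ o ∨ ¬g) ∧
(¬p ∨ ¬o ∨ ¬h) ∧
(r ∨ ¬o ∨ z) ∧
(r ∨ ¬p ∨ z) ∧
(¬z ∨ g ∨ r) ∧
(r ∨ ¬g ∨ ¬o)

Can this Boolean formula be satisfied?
Yes

Yes, the formula is satisfiable.

One satisfying assignment is: r=False, h=False, o=False, p=False, z=False, g=False

Verification: With this assignment, all 26 clauses evaluate to true.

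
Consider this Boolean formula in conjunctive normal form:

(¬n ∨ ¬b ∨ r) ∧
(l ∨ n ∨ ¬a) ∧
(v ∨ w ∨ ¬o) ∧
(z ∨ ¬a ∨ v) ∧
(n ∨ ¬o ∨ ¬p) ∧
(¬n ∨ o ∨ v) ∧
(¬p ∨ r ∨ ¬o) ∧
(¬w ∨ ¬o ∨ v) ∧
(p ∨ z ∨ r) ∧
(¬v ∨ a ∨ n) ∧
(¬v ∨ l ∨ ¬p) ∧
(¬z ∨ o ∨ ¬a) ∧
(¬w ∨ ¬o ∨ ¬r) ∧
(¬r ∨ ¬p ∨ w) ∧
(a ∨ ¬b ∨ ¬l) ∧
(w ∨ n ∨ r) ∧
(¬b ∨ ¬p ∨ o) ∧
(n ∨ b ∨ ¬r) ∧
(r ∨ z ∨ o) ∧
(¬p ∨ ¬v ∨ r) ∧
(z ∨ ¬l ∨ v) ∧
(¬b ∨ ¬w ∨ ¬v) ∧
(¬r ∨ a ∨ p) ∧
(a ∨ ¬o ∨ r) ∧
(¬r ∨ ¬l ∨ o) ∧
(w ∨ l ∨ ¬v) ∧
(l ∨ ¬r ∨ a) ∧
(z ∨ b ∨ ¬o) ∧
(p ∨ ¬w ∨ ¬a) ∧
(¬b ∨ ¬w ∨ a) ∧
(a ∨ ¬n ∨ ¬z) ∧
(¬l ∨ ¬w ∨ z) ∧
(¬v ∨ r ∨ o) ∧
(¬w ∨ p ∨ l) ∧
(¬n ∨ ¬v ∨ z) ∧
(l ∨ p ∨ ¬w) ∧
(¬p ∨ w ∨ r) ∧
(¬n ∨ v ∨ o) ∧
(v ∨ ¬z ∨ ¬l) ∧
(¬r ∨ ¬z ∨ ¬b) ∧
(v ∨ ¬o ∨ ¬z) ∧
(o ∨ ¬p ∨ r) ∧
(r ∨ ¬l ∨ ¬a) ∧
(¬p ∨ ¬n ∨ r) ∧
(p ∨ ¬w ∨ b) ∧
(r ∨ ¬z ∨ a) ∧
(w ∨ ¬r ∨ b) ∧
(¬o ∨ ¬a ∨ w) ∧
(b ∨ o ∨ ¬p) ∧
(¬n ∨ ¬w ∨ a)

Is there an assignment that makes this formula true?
No

No, the formula is not satisfiable.

No assignment of truth values to the variables can make all 50 clauses true simultaneously.

The formula is UNSAT (unsatisfiable).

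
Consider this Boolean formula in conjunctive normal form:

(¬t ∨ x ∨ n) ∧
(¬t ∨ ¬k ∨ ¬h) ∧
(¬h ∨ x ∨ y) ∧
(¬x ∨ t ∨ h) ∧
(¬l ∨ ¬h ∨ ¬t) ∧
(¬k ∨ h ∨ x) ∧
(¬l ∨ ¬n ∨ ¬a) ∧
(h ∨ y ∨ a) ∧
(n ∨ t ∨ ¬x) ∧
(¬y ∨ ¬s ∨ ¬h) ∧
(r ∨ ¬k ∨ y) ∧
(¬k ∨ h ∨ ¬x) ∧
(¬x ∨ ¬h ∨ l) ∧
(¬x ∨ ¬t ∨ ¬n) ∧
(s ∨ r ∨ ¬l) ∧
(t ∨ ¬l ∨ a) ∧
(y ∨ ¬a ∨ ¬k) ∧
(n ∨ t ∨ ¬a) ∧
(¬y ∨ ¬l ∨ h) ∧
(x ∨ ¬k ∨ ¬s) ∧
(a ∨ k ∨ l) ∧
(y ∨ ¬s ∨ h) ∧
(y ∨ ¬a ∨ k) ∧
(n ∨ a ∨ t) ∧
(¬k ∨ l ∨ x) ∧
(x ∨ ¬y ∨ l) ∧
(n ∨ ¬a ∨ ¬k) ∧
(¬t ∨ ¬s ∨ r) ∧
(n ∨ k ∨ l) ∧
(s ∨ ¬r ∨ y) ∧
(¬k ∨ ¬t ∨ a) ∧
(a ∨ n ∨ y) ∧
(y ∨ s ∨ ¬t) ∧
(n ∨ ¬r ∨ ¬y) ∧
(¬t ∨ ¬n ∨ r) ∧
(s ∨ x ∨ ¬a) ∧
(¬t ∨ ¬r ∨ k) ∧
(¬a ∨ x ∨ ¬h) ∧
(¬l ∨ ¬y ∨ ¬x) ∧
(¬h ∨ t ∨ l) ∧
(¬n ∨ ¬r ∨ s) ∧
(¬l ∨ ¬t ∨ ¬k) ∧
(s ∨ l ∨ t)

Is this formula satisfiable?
No

No, the formula is not satisfiable.

No assignment of truth values to the variables can make all 43 clauses true simultaneously.

The formula is UNSAT (unsatisfiable).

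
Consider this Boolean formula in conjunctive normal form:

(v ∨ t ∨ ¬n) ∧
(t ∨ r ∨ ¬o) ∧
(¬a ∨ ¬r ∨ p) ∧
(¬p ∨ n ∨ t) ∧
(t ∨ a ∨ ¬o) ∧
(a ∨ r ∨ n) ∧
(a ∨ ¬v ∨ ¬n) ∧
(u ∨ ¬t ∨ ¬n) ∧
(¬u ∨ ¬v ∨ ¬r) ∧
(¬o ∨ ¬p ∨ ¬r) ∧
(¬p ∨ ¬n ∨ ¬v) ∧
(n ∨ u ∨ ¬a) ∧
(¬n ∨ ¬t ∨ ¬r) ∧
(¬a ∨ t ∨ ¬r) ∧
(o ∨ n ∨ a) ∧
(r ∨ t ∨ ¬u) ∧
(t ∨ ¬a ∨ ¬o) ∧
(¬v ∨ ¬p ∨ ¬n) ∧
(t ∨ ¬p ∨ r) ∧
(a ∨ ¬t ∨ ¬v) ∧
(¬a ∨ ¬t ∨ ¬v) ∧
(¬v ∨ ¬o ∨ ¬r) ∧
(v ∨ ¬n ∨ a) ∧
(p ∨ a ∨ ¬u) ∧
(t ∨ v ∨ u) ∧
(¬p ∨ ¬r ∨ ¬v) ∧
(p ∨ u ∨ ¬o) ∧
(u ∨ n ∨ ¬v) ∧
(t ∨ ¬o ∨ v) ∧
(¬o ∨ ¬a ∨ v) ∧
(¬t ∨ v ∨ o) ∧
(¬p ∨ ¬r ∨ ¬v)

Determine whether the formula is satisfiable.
Yes

Yes, the formula is satisfiable.

One satisfying assignment is: a=True, u=False, n=True, t=False, r=False, v=True, p=False, o=False

Verification: With this assignment, all 32 clauses evaluate to true.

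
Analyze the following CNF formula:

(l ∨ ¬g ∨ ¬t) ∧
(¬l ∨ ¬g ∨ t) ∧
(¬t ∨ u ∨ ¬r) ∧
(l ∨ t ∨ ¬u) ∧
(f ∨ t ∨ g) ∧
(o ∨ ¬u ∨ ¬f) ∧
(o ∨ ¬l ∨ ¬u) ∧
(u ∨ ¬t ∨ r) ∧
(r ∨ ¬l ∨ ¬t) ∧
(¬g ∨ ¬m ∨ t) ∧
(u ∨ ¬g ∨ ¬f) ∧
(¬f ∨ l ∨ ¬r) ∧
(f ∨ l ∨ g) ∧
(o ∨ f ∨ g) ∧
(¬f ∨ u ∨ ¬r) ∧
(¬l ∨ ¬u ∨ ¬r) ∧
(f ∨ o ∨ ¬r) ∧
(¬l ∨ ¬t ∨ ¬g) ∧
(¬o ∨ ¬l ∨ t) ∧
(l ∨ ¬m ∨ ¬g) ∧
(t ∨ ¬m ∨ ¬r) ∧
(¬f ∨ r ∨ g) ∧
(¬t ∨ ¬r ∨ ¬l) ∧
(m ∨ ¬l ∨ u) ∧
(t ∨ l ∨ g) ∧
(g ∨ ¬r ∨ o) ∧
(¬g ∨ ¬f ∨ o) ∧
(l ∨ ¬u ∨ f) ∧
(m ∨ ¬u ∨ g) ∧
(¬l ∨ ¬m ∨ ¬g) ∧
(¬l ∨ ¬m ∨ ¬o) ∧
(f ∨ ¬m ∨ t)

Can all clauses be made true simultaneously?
Yes

Yes, the formula is satisfiable.

One satisfying assignment is: m=False, l=False, r=False, f=False, t=False, g=True, u=False, o=False

Verification: With this assignment, all 32 clauses evaluate to true.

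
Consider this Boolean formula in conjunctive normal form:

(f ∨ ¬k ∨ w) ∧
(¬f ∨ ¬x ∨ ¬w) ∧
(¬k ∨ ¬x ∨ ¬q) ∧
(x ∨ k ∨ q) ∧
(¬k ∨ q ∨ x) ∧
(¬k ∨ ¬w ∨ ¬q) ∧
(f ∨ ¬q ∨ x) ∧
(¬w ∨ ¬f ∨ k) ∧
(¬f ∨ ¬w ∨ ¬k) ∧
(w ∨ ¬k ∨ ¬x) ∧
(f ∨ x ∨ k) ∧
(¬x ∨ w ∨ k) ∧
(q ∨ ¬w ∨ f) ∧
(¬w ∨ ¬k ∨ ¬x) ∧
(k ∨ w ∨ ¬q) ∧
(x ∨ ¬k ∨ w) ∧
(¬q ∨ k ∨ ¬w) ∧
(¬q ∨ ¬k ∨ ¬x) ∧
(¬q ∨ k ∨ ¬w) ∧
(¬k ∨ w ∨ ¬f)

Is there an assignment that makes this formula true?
No

No, the formula is not satisfiable.

No assignment of truth values to the variables can make all 20 clauses true simultaneously.

The formula is UNSAT (unsatisfiable).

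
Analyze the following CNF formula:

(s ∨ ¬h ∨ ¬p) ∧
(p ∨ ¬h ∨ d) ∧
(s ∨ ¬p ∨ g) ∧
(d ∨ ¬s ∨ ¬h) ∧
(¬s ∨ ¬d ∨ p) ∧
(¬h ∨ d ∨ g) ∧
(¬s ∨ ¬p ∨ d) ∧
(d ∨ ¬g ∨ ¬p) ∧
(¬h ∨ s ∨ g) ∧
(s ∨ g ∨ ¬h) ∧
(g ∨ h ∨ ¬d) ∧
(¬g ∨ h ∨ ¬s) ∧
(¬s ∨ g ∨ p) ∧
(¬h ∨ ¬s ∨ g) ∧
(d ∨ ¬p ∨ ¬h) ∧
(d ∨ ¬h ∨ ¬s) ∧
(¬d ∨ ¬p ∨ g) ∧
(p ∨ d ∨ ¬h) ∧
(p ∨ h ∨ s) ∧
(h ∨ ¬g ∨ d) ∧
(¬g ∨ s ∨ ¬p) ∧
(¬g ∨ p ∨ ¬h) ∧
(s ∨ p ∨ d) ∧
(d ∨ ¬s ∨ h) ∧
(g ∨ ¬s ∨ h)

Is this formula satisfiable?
Yes

Yes, the formula is satisfiable.

One satisfying assignment is: d=True, s=True, p=True, g=True, h=True

Verification: With this assignment, all 25 clauses evaluate to true.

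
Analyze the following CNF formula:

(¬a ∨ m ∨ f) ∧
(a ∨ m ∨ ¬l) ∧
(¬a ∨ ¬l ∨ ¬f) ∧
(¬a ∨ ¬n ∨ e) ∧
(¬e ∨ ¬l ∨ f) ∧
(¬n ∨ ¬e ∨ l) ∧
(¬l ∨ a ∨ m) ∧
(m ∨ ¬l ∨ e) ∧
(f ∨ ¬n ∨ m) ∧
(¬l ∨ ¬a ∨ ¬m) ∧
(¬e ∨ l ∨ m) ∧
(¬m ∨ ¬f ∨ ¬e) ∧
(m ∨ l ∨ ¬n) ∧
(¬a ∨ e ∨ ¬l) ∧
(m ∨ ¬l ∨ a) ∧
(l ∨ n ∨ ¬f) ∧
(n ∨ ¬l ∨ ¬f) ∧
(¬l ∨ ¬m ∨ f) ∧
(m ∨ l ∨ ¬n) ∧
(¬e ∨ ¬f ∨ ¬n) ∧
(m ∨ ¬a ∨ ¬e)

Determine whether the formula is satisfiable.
Yes

Yes, the formula is satisfiable.

One satisfying assignment is: f=False, a=False, n=False, e=False, m=False, l=False

Verification: With this assignment, all 21 clauses evaluate to true.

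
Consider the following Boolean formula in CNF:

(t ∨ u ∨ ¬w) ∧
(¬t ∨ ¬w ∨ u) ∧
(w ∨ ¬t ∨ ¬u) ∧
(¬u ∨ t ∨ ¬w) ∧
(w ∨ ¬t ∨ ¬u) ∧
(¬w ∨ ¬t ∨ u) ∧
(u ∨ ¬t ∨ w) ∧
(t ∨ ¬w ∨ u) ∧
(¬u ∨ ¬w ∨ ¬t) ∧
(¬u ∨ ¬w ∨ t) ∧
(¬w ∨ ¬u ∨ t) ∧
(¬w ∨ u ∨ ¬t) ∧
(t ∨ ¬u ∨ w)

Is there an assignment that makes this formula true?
Yes

Yes, the formula is satisfiable.

One satisfying assignment is: w=False, u=False, t=False

Verification: With this assignment, all 13 clauses evaluate to true.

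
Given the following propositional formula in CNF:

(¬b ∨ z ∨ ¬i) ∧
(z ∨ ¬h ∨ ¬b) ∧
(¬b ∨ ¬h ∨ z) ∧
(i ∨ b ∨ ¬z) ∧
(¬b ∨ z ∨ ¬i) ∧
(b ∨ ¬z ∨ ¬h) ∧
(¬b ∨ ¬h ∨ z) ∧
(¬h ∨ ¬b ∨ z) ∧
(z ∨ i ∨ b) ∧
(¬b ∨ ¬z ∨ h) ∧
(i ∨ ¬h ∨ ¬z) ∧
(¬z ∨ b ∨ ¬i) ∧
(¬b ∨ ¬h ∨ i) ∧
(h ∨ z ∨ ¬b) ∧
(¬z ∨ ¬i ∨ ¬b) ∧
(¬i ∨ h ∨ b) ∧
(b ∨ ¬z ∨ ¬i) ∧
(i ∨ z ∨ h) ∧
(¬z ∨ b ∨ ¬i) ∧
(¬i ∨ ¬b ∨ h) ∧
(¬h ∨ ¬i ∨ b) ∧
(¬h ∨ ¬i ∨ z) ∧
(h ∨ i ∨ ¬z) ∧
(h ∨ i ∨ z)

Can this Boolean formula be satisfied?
No

No, the formula is not satisfiable.

No assignment of truth values to the variables can make all 24 clauses true simultaneously.

The formula is UNSAT (unsatisfiable).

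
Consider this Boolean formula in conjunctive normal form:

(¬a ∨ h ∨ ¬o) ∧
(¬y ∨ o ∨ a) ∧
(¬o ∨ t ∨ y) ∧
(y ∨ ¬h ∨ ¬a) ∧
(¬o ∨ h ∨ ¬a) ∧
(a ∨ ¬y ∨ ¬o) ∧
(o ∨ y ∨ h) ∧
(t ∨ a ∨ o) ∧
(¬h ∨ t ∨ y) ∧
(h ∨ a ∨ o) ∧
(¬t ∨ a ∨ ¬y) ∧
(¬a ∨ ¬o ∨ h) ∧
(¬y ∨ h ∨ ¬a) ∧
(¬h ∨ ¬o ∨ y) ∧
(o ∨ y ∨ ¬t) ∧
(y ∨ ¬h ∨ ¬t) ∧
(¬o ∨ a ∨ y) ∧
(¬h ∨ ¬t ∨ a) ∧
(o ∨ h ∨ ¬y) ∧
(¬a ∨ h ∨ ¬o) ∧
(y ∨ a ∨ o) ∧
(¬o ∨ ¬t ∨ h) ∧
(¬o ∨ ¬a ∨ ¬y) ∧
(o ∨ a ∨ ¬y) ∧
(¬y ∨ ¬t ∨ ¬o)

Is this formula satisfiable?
Yes

Yes, the formula is satisfiable.

One satisfying assignment is: t=False, y=True, h=True, o=False, a=True

Verification: With this assignment, all 25 clauses evaluate to true.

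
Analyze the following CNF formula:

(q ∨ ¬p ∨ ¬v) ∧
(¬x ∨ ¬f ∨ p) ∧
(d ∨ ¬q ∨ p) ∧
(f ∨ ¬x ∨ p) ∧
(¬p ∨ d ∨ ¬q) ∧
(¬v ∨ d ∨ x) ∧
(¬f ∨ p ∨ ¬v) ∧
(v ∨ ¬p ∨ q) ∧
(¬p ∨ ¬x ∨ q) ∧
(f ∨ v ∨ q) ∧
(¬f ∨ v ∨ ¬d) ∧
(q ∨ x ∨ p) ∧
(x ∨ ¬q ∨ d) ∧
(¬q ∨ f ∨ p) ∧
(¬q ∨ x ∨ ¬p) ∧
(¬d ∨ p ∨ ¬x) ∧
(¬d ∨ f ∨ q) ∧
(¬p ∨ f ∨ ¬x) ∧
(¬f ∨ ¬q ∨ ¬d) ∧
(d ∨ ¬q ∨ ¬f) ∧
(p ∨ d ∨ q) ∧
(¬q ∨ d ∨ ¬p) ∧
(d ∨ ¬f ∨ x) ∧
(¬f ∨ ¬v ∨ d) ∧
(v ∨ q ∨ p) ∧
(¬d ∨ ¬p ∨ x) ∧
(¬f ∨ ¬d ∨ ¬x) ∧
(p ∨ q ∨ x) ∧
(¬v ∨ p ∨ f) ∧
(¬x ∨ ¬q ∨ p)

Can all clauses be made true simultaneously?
No

No, the formula is not satisfiable.

No assignment of truth values to the variables can make all 30 clauses true simultaneously.

The formula is UNSAT (unsatisfiable).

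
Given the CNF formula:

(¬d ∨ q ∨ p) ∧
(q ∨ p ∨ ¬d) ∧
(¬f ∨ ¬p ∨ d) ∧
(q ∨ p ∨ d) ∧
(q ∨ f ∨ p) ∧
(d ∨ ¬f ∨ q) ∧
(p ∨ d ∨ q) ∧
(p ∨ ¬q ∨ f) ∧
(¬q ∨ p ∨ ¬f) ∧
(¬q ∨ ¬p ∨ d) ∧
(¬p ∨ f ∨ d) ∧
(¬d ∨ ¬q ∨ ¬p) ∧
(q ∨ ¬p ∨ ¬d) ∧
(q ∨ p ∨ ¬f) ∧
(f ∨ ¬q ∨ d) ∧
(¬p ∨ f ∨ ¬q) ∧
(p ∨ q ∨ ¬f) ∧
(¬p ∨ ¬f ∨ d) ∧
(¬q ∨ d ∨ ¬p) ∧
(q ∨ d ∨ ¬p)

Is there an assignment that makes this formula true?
No

No, the formula is not satisfiable.

No assignment of truth values to the variables can make all 20 clauses true simultaneously.

The formula is UNSAT (unsatisfiable).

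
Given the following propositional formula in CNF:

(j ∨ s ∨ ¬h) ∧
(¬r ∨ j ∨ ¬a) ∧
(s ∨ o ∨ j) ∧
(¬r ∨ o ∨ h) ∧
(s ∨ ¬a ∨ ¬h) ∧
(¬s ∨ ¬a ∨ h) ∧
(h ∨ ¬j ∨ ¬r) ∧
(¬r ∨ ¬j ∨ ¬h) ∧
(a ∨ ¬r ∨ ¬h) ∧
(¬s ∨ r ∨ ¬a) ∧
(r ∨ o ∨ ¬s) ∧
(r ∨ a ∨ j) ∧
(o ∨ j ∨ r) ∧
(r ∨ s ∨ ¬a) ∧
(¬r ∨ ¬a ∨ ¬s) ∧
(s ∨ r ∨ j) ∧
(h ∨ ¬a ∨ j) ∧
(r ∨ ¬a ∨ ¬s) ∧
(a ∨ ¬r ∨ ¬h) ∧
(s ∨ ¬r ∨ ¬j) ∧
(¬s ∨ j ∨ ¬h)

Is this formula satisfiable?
Yes

Yes, the formula is satisfiable.

One satisfying assignment is: h=False, j=True, r=False, o=False, s=False, a=False

Verification: With this assignment, all 21 clauses evaluate to true.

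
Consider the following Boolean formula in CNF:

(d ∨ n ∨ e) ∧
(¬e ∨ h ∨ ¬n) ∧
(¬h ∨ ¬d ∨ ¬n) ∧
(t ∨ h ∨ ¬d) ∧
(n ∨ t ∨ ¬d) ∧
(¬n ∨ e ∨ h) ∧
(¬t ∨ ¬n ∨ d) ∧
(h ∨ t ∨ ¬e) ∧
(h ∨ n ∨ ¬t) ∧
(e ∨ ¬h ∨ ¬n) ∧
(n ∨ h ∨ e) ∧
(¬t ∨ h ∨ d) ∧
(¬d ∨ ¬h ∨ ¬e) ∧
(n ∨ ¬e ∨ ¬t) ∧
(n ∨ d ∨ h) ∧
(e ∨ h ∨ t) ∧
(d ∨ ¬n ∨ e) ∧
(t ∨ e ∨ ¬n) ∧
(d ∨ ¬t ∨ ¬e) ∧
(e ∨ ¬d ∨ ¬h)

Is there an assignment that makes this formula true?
Yes

Yes, the formula is satisfiable.

One satisfying assignment is: e=True, t=False, d=False, n=False, h=True

Verification: With this assignment, all 20 clauses evaluate to true.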